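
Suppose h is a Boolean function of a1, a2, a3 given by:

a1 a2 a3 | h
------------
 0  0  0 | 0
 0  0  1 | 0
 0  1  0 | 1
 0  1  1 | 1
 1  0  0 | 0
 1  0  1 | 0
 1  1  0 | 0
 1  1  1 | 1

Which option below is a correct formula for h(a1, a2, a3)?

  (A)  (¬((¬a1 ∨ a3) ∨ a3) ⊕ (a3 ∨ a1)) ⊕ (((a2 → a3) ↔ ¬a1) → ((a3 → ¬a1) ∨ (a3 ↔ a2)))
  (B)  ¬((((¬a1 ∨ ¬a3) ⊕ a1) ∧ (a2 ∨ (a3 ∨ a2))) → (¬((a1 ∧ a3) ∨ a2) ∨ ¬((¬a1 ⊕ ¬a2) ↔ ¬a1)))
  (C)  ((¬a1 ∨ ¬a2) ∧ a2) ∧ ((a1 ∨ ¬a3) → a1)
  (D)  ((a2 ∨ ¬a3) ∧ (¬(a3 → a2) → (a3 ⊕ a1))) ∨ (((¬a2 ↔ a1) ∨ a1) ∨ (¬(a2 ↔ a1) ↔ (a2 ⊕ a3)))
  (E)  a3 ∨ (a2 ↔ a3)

(A) fails at (0,0,0): the formula yields 1, h is 0.
(C) fails at (0,1,0): the formula yields 0, h is 1.
(D) fails at (0,0,0): the formula yields 1, h is 0.
(E) fails at (0,0,0): the formula yields 1, h is 0.
(B) is the remaining candidate, and it agrees with h on all 8 inputs.

B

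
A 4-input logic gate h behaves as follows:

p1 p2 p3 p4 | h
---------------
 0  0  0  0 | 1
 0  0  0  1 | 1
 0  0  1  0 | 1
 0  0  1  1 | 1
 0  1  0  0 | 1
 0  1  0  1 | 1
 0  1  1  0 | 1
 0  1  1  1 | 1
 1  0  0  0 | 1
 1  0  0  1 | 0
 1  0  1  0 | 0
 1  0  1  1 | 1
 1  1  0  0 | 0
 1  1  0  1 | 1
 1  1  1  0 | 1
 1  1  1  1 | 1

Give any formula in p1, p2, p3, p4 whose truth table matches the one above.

h(p1, p2, p3, p4) = NOT (((((p1 AND NOT p2) AND NOT p3) AND p4) OR (((p1 AND NOT p2) AND p3) AND NOT p4)) OR (((p1 AND p2) AND NOT p3) AND NOT p4))

The 0-rows are (1,0,0,1), (1,0,1,0), (1,1,0,0). Take each as a conjunction (p1·¬p2·¬p3·p4, p1·¬p2·p3·¬p4, p1·p2·¬p3·¬p4), form their disjunction, and complement — that gives a formula that is 1 everywhere h is.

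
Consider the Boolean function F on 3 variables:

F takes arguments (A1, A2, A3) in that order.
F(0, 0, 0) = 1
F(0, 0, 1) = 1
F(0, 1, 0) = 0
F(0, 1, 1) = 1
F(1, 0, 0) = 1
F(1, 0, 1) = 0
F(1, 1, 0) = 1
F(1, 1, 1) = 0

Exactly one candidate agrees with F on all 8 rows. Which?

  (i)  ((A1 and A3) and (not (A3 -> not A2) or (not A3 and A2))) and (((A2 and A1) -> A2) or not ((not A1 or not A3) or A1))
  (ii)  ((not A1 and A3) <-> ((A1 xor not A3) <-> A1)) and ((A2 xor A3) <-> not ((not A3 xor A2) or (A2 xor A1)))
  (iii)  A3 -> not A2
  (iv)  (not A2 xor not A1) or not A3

(i) fails at (0,0,0): the formula yields 0, F is 1.
(iii) fails at (0,1,0): the formula yields 1, F is 0.
(iv) fails at (0,0,1): the formula yields 0, F is 1.
That leaves (ii). Evaluating it on every row reproduces the table of F exactly.

ii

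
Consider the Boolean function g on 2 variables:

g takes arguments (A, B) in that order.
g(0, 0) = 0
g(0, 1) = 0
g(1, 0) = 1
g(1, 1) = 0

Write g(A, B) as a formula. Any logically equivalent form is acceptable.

g(A, B) = A ∧ ¬B

1 only at (1,0): A AND NOT B.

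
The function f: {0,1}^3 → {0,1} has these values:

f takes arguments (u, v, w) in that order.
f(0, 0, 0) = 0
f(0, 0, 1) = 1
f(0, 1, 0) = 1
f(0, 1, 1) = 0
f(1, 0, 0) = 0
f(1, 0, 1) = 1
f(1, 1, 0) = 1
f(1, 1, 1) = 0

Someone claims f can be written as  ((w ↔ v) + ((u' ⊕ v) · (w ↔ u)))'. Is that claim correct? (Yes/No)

Yes

Check the formula against f row by row:
  u=0, v=0, w=0: formula gives 0, f = 0 ✓
  u=0, v=0, w=1: formula gives 1, f = 1 ✓
  u=0, v=1, w=0: formula gives 1, f = 1 ✓
  u=0, v=1, w=1: formula gives 0, f = 0 ✓
  u=1, v=0, w=0: formula gives 0, f = 0 ✓
  … (the remaining 3 rows also agree.)
Every row agrees, so the formula is equivalent.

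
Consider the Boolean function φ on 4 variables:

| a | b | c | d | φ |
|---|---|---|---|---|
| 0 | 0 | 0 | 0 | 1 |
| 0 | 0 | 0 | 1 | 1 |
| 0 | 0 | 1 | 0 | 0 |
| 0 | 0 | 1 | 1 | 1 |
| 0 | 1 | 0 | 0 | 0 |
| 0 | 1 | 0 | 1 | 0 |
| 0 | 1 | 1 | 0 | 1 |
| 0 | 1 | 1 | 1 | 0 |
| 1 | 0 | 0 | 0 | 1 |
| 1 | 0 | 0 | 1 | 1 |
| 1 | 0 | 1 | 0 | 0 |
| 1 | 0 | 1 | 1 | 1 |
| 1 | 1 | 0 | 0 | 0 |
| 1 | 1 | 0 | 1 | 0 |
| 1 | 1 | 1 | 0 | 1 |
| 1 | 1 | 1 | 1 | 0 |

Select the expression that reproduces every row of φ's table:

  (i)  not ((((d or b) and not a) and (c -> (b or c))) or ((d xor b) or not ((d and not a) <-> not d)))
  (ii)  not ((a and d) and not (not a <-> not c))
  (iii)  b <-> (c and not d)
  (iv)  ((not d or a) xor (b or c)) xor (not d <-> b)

iii

(i) fails at (0,0,0,0): the formula yields 0, φ is 1.
(ii) fails at (0,0,1,0): the formula yields 1, φ is 0.
(iv) fails at (0,0,1,1): the formula yields 0, φ is 1.
That leaves (iii). Evaluating it on every row reproduces the table of φ exactly.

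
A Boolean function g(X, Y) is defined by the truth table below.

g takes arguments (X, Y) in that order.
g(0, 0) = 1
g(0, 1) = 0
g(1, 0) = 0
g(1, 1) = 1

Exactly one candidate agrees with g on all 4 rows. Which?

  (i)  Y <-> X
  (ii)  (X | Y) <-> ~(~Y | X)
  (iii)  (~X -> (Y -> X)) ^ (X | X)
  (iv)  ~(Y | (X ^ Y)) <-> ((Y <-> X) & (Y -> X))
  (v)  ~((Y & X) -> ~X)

i

(ii) disagrees with g on (0,1) (formula → 1, table → 0); rule it out.
(iii) disagrees with g on (1,1) (formula → 0, table → 1); rule it out.
(iv) disagrees with g on (0,1) (formula → 1, table → 0); rule it out.
(v) disagrees with g on (0,0) (formula → 0, table → 1); rule it out.
(i) is the remaining candidate, and it agrees with g on all 4 inputs.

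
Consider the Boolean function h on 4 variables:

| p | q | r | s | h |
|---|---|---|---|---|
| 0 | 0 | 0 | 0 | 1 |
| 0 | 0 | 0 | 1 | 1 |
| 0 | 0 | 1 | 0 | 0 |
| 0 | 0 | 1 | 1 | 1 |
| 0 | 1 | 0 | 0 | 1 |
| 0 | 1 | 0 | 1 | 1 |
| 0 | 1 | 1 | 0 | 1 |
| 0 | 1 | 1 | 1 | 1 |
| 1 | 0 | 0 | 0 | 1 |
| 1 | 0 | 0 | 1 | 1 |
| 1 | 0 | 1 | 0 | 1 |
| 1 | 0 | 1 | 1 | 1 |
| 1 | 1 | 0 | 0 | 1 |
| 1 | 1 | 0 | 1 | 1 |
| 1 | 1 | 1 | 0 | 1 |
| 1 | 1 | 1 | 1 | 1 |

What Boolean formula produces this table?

h is 0 on exactly one input, (0,0,1,0), whose minterm is ¬p·¬q·r·¬s. So h is the negation of that single conjunction.

h(p, q, r, s) = ¬(((¬p ∧ ¬q) ∧ r) ∧ ¬s)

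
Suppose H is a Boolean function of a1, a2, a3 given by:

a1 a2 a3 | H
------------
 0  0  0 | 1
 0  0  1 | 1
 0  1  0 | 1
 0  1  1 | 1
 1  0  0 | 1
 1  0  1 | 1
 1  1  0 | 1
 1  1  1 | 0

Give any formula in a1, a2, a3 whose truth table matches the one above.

H(a1, a2, a3) = ~((a1 & a2) & a3)

The output is 0 only when every input is 1 — NAND of all inputs.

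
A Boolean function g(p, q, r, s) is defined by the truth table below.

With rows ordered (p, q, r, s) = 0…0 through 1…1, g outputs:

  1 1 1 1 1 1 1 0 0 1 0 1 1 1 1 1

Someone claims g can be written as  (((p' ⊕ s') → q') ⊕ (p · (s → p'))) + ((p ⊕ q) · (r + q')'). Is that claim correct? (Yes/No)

Yes

Test each input against both g and the formula:
  p=0, q=0, r=0, s=0: formula gives 1, g = 1 ✓
  p=0, q=0, r=0, s=1: formula gives 1, g = 1 ✓
  p=0, q=0, r=1, s=0: formula gives 1, g = 1 ✓
  p=0, q=0, r=1, s=1: formula gives 1, g = 1 ✓
  … (the remaining 12 rows also agree.)
Every row agrees, so the formula is equivalent.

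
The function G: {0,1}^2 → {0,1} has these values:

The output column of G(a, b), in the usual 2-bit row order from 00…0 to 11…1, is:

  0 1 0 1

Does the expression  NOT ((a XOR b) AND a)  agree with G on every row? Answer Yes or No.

Check the formula against G row by row:
  a=0, b=0: formula gives 1, but G = 0 ✗
Row (0,0) is a counterexample, so the formula is not equivalent to G.

No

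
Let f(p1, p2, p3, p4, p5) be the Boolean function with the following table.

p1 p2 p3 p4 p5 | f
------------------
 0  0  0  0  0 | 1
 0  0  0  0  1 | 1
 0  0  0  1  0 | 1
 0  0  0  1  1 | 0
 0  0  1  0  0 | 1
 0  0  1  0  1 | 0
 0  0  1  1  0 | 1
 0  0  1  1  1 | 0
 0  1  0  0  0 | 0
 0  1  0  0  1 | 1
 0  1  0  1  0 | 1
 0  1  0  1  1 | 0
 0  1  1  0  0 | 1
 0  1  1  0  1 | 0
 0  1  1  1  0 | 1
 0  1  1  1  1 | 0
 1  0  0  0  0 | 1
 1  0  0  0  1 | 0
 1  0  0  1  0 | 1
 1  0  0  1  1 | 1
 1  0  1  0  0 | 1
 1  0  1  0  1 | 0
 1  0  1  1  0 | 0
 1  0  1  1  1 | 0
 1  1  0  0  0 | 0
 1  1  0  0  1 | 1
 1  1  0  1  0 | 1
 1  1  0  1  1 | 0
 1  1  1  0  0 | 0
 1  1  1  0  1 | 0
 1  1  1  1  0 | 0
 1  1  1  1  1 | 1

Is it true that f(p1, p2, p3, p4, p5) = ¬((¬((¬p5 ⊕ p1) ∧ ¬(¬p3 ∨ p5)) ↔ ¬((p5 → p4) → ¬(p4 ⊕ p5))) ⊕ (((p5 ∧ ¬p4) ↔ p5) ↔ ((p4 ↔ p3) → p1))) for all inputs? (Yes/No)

Evaluate ¬((¬((¬p5 ⊕ p1) ∧ ¬(¬p3 ∨ p5)) ↔ ¬((p5 → p4) → ¬(p4 ⊕ p5))) ⊕ (((p5 ∧ ¬p4) ↔ p5) ↔ ((p4 ↔ p3) → p1))) on each row and compare to f:
  p1=0, p2=0, p3=0, p4=0, p5=0: formula gives 1, f = 1 ✓
  p1=0, p2=0, p3=0, p4=0, p5=1: formula gives 1, f = 1 ✓
  p1=0, p2=0, p3=0, p4=1, p5=0: formula gives 1, f = 1 ✓
  p1=0, p2=0, p3=0, p4=1, p5=1: formula gives 1, but f = 0 ✗
A single disagreement suffices: at (0,0,0,1,1) they differ, so the formula does not compute f.

No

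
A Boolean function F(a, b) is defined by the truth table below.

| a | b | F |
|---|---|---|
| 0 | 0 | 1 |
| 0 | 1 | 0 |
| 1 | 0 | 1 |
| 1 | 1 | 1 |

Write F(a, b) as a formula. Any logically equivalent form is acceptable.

Only row (0,1) gives 0. So F is 1 everywhere except there — the complement of the minterm ¬a·b.

F(a, b) = (a' · b)'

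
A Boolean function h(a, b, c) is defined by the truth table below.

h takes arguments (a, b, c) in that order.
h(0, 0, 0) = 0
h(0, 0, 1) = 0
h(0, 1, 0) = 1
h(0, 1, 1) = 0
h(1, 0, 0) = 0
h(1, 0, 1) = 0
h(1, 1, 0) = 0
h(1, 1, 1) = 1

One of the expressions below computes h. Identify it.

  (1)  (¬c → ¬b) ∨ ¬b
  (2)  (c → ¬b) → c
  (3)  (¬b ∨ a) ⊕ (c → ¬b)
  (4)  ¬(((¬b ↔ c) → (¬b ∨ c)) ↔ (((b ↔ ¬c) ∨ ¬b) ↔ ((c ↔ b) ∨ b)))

(1) fails at (0,0,0): the formula yields 1, h is 0.
(2) fails at (0,0,1): the formula yields 1, h is 0.
(4) fails at (0,0,1): the formula yields 1, h is 0.
Only (3) survives; checking it on all 8 rows confirms it matches h.

3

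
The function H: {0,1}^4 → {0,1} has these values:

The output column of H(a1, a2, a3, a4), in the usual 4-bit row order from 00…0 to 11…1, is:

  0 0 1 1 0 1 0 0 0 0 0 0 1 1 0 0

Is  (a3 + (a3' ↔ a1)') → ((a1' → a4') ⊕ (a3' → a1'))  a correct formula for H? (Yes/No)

Evaluate (a3 + (a3' ↔ a1)') → ((a1' → a4') ⊕ (a3' → a1')) on each row and compare to H:
  a1=0, a2=0, a3=0, a4=0: formula gives 0, H = 0 ✓
  a1=0, a2=0, a3=0, a4=1: formula gives 1, but H = 0 ✗
A single disagreement suffices: at (0,0,0,1) they differ, so the formula does not compute H.

No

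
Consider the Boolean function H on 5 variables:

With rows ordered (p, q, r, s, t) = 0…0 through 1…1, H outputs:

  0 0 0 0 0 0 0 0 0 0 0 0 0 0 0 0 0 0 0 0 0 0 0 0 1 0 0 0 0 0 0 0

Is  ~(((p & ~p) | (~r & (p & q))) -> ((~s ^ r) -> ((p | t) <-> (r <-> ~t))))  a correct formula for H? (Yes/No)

Evaluate ~(((p & ~p) | (~r & (p & q))) -> ((~s ^ r) -> ((p | t) <-> (r <-> ~t)))) on each row and compare to H:
  p=0, q=0, r=0, s=0, t=0: formula gives 0, H = 0 ✓
  p=0, q=0, r=0, s=0, t=1: formula gives 0, H = 0 ✓
  p=0, q=0, r=0, s=1, t=0: formula gives 0, H = 0 ✓
  p=0, q=0, r=0, s=1, t=1: formula gives 0, H = 0 ✓
  …and likewise for the remaining 28 rows.
No disagreement on any input; they are logically equivalent.

Yes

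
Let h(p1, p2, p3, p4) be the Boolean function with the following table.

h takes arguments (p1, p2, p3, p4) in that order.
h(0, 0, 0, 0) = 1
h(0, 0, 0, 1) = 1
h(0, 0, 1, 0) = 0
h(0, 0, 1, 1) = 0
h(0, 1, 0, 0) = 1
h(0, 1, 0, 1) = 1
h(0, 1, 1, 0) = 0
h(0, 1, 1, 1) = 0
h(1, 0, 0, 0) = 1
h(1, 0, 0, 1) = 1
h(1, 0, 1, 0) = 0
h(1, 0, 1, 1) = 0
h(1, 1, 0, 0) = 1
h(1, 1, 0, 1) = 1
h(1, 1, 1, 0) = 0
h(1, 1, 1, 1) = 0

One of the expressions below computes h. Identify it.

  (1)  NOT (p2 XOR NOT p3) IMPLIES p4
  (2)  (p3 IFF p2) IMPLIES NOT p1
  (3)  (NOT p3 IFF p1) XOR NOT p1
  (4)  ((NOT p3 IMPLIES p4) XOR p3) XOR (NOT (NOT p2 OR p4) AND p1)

(1) fails at (0,0,1,1): the formula yields 1, h is 0.
(2) fails at (0,0,1,0): the formula yields 1, h is 0.
(4) fails at (0,0,0,0): the formula yields 0, h is 1.
(3) is the remaining candidate, and it agrees with h on all 16 inputs.

3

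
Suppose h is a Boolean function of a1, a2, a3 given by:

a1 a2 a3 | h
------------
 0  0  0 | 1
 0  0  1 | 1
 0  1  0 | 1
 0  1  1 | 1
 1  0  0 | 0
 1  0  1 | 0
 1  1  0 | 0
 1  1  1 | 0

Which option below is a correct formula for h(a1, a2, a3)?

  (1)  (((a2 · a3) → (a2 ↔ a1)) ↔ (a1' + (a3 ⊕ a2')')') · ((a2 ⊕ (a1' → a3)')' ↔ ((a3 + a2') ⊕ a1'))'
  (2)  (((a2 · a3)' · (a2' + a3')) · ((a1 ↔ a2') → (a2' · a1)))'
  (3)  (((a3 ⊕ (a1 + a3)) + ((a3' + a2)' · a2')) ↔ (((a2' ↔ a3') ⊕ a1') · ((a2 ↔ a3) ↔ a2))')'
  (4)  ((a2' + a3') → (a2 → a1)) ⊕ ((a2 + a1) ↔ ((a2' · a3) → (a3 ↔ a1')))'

(1): at (0,0,0) it gives 0, but h = 1 — eliminated.
(2): at (0,0,0) it gives 0, but h = 1 — eliminated.
(4): at (0,0,0) it gives 0, but h = 1 — eliminated.
Only (3) survives; checking it on all 8 rows confirms it matches h.

3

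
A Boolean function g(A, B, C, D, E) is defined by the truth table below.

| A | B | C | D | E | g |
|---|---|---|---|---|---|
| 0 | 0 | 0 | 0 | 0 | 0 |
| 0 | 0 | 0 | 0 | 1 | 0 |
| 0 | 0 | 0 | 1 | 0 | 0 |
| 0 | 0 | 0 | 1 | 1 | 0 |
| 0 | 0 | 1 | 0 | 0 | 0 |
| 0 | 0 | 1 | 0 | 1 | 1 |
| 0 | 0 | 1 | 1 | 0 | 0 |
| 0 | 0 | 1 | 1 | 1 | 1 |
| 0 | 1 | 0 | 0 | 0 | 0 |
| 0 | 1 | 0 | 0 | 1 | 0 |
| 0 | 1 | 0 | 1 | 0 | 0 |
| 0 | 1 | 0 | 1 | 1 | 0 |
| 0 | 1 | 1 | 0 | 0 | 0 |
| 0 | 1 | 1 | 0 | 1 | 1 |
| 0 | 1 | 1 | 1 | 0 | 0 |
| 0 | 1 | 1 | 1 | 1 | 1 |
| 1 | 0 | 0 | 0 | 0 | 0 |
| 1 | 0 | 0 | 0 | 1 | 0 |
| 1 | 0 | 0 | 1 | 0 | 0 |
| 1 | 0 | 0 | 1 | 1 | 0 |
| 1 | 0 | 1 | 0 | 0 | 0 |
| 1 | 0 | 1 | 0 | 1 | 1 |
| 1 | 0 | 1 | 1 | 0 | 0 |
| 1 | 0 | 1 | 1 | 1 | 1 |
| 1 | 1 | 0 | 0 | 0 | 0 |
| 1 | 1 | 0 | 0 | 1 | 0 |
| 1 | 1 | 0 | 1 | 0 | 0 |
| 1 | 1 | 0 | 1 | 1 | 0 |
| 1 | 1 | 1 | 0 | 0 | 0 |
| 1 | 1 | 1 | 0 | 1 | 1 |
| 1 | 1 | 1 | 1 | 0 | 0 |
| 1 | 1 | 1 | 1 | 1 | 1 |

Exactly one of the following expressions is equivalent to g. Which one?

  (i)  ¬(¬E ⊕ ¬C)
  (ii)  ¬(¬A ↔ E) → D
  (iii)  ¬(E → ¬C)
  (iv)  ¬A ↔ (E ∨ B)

(i): at (0,0,0,0,0) it gives 1, but g = 0 — eliminated.
(ii): at (0,0,0,0,1) it gives 1, but g = 0 — eliminated.
(iv): at (0,0,0,0,1) it gives 1, but g = 0 — eliminated.
Only (iii) survives; checking it on all 32 rows confirms it matches g.

iii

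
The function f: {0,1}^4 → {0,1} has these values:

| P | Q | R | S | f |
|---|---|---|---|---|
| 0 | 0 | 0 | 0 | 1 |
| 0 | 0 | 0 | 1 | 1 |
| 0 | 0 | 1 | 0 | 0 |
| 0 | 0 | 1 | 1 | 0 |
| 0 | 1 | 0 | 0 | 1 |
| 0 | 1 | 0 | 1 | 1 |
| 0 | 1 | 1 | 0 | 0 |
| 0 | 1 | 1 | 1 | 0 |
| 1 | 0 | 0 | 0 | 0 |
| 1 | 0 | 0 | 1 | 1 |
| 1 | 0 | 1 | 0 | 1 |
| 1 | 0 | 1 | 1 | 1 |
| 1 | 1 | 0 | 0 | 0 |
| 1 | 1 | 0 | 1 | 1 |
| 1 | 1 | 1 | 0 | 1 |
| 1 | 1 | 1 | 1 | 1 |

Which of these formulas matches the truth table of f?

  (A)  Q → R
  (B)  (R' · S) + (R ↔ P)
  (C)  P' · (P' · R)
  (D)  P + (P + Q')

(A): at (0,0,1,0) it gives 1, but f = 0 — eliminated.
(C): at (0,0,0,0) it gives 0, but f = 1 — eliminated.
(D): at (0,0,1,0) it gives 1, but f = 0 — eliminated.
(B) is the remaining candidate, and it agrees with f on all 16 inputs.

B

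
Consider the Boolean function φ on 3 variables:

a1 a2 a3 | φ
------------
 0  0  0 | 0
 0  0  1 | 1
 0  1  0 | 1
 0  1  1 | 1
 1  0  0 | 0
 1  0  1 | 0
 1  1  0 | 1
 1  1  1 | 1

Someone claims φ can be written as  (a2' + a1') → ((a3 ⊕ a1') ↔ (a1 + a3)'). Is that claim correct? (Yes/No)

No

Evaluate (a2' + a1') → ((a3 ⊕ a1') ↔ (a1 + a3)') on each row and compare to φ:
  a1=0, a2=0, a3=0: formula gives 1, but φ = 0 ✗
Since they disagree at (0,0,0), the expression is not a correct formula for φ.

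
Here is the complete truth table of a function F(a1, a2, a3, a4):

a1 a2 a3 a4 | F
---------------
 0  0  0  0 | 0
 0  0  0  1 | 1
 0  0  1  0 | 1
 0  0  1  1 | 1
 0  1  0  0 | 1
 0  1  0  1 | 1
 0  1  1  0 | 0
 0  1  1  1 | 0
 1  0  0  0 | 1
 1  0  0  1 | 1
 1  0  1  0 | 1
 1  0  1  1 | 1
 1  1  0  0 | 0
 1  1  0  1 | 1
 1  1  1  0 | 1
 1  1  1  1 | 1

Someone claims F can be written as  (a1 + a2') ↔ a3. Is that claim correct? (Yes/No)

No

Check the formula against F row by row:
  a1=0, a2=0, a3=0, a4=0: formula gives 0, F = 0 ✓
  a1=0, a2=0, a3=0, a4=1: formula gives 0, but F = 1 ✗
Row (0,0,0,1) is a counterexample, so the formula is not equivalent to F.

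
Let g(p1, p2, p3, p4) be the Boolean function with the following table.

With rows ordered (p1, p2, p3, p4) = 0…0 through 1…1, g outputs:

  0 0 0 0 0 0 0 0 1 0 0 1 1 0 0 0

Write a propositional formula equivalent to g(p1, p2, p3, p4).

g=1 on 3 inputs: (1,0,0,0), (1,0,1,1), (1,1,0,0). Reading each as a conjunction of literals (p1·¬p2·¬p3·¬p4, p1·¬p2·p3·p4, p1·p2·¬p3·¬p4) and taking the OR gives the canonical DNF.

g(p1, p2, p3, p4) = ((((p1 · p2') · p3') · p4') + (((p1 · p2') · p3) · p4)) + (((p1 · p2) · p3') · p4')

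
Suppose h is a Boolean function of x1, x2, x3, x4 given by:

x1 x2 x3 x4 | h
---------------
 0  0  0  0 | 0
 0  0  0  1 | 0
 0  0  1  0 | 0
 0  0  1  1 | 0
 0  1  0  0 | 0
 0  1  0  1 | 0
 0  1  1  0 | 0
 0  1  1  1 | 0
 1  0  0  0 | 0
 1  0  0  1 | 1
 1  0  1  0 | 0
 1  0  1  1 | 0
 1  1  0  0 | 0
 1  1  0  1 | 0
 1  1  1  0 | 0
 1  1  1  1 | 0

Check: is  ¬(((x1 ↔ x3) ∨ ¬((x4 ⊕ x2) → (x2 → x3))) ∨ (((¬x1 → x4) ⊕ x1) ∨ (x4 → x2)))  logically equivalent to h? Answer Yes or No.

Evaluate ¬(((x1 ↔ x3) ∨ ¬((x4 ⊕ x2) → (x2 → x3))) ∨ (((¬x1 → x4) ⊕ x1) ∨ (x4 → x2))) on each row and compare to h:
  x1=0, x2=0, x3=0, x4=0: formula gives 0, h = 0 ✓
  x1=0, x2=0, x3=0, x4=1: formula gives 0, h = 0 ✓
  x1=0, x2=0, x3=1, x4=0: formula gives 0, h = 0 ✓
  x1=0, x2=0, x3=1, x4=1: formula gives 0, h = 0 ✓
  … (the remaining 12 rows also agree.)
All 16 rows match — the expression computes h exactly.

Yes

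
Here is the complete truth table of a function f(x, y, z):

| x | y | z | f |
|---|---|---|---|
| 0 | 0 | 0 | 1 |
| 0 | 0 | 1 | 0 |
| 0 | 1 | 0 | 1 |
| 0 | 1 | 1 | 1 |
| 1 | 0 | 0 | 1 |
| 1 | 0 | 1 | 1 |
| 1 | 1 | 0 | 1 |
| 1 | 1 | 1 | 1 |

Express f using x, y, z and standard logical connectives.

Only row (0,0,1) gives 0. So f is 1 everywhere except there — the complement of the minterm ¬x·¬y·z.

f(x, y, z) = NOT ((NOT x AND NOT y) AND z)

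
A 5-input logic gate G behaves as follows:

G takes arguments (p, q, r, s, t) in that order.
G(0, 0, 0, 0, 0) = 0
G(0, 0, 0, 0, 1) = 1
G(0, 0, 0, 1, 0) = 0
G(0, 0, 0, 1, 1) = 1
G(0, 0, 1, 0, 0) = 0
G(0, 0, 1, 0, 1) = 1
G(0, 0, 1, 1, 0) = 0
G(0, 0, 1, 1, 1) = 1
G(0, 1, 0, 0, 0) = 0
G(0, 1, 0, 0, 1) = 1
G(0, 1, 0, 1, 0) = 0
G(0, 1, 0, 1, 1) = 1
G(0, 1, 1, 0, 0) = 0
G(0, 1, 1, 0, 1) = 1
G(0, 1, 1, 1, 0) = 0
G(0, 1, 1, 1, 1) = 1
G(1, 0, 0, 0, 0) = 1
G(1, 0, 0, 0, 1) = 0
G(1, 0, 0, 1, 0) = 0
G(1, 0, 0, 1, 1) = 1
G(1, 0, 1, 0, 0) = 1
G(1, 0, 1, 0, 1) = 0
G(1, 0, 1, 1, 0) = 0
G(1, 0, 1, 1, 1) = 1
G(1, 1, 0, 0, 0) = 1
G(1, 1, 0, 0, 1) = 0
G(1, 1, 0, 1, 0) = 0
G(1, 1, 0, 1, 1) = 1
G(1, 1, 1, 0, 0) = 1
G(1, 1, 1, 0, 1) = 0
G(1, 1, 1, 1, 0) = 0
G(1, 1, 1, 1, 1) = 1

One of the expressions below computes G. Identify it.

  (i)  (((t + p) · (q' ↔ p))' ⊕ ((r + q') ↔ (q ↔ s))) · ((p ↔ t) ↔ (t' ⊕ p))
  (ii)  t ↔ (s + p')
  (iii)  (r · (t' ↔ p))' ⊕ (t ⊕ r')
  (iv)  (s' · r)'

ii

(i): at (0,0,0,0,1) it gives 0, but G = 1 — eliminated.
(iii): at (0,0,1,0,0) it gives 1, but G = 0 — eliminated.
(iv): at (0,0,0,0,0) it gives 1, but G = 0 — eliminated.
Only (ii) survives; checking it on all 32 rows confirms it matches G.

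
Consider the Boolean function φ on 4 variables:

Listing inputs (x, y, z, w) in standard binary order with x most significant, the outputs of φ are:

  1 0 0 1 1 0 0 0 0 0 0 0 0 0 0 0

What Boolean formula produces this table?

φ=1 on 3 inputs: (0,0,0,0), (0,0,1,1), (0,1,0,0). Reading each as a conjunction of literals (¬x·¬y·¬z·¬w, ¬x·¬y·z·w, ¬x·y·¬z·¬w) and taking the OR gives the canonical DNF.

φ(x, y, z, w) = ((((~x & ~y) & ~z) & ~w) | (((~x & ~y) & z) & w)) | (((~x & y) & ~z) & ~w)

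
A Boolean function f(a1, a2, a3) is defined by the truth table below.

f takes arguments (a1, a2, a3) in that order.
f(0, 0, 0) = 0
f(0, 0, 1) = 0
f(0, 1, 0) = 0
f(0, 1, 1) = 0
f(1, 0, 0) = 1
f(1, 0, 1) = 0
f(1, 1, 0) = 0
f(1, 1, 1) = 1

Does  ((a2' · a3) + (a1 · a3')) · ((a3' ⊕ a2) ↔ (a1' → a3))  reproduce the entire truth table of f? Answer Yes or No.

Test each input against both f and the formula:
  a1=0, a2=0, a3=0: formula gives 0, f = 0 ✓
  a1=0, a2=0, a3=1: formula gives 0, f = 0 ✓
  a1=0, a2=1, a3=0: formula gives 0, f = 0 ✓
  a1=0, a2=1, a3=1: formula gives 0, f = 0 ✓
  a1=1, a2=0, a3=0: formula gives 1, f = 1 ✓
  …
  a1=1, a2=1, a3=1: formula gives 0, but f = 1 ✗
Since they disagree at (1,1,1), the expression is not a correct formula for f.

No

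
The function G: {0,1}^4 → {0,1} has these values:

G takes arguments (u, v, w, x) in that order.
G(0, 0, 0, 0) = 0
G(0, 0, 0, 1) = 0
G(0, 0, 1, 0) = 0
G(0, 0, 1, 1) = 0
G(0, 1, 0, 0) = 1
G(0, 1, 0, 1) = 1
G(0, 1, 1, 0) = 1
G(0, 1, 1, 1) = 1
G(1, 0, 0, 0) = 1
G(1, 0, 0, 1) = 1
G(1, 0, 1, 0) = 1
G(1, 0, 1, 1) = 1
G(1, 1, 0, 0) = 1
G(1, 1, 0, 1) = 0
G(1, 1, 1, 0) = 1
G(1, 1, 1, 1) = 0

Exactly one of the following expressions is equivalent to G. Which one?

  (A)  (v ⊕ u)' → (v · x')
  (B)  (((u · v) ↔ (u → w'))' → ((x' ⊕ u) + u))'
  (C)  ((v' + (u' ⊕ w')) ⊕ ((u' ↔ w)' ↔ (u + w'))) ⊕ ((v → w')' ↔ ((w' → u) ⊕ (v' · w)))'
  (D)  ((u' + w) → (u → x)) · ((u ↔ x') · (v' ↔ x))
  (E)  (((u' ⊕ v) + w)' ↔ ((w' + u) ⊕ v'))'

A

(B): at (0,0,0,1) it gives 1, but G = 0 — eliminated.
(C): at (0,1,1,0) it gives 0, but G = 1 — eliminated.
(D): at (0,0,0,1) it gives 1, but G = 0 — eliminated.
(E): at (0,0,1,0) it gives 1, but G = 0 — eliminated.
That leaves (A). Evaluating it on every row reproduces the table of G exactly.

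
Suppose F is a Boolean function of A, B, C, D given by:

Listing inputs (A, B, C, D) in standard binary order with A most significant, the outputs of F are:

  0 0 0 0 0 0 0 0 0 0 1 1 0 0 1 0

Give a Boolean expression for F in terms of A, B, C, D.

F(A, B, C, D) = ((((A · B') · C) · D') + (((A · B') · C) · D)) + (((A · B) · C) · D')

The 1-rows are (1,0,1,0), (1,0,1,1), (1,1,1,0). Each contributes one minterm — A·¬B·C·¬D; A·¬B·C·D; A·B·C·¬D — and their disjunction is a sum-of-products form of F.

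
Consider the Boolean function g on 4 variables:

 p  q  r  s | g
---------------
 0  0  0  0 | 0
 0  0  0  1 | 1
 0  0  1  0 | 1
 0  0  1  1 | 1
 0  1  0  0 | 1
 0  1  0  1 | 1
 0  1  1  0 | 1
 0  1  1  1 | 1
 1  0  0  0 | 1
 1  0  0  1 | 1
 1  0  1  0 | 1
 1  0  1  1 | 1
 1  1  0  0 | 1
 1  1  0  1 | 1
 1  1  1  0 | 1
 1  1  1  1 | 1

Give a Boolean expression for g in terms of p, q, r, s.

g(p, q, r, s) = ((p ∨ q) ∨ r) ∨ s

The output is 1 whenever at least one input is 1 — the OR of all inputs.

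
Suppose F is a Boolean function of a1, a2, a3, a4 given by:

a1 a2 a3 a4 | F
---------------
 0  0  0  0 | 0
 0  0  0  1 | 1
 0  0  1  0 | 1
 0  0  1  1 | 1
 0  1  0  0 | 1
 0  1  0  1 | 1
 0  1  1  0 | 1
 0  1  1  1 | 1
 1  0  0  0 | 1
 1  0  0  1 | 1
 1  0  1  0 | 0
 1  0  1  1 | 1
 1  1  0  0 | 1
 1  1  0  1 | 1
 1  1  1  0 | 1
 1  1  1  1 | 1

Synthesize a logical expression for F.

The 0-rows are (0,0,0,0), (1,0,1,0). Take each as a conjunction (¬a1·¬a2·¬a3·¬a4, a1·¬a2·a3·¬a4), form their disjunction, and complement — that gives a formula that is 1 everywhere F is.

F(a1, a2, a3, a4) = ((((a1' · a2') · a3') · a4') + (((a1 · a2') · a3) · a4'))'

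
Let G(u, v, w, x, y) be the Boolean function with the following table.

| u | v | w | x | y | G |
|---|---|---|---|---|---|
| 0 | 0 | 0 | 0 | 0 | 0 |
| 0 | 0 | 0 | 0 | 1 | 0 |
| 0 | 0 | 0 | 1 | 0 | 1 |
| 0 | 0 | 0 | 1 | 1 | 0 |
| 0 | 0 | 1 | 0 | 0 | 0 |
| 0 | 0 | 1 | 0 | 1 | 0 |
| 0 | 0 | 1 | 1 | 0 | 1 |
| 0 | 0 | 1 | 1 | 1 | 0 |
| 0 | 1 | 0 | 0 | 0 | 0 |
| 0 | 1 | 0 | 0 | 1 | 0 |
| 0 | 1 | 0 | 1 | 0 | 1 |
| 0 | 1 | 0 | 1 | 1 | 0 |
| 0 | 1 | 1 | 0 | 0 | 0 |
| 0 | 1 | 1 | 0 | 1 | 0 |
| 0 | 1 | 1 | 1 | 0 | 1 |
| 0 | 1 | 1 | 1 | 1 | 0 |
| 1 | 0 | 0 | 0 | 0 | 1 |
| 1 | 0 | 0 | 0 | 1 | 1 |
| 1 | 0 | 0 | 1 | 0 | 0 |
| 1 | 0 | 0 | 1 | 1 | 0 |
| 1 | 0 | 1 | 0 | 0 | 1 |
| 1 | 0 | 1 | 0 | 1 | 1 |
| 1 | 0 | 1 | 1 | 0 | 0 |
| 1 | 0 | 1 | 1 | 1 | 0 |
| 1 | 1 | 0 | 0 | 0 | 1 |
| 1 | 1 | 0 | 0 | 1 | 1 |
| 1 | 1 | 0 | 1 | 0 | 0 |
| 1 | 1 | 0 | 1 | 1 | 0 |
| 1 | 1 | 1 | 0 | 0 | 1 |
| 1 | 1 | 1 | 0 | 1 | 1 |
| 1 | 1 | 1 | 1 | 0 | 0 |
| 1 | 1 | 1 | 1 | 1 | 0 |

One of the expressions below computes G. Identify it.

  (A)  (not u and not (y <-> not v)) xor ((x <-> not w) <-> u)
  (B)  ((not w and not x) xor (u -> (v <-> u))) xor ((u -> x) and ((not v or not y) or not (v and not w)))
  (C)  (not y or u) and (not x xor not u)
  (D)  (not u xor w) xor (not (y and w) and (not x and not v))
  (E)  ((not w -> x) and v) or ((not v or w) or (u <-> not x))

(A): at (0,0,0,0,1) it gives 1, but G = 0 — eliminated.
(B): at (0,0,0,0,0) it gives 1, but G = 0 — eliminated.
(D): at (0,0,0,1,1) it gives 1, but G = 0 — eliminated.
(E): at (0,0,0,0,0) it gives 1, but G = 0 — eliminated.
Only (C) survives; checking it on all 32 rows confirms it matches G.

C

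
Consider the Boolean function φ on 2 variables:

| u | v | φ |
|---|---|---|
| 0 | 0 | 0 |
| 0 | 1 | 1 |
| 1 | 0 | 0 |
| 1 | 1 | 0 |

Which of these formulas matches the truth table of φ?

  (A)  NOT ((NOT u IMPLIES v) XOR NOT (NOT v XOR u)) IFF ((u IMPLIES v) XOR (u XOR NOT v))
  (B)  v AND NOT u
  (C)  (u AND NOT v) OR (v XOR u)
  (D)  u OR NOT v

B

(A): at (1,1) it gives 1, but φ = 0 — eliminated.
(C): at (1,0) it gives 1, but φ = 0 — eliminated.
(D): at (0,0) it gives 1, but φ = 0 — eliminated.
That leaves (B). Evaluating it on every row reproduces the table of φ exactly.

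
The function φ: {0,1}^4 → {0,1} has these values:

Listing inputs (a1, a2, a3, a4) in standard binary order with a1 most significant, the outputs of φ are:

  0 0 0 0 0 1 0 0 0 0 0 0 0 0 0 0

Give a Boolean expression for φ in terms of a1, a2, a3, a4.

Only row (0,1,0,1) gives 1. That row's minterm ¬a1·a2·¬a3·a4 is φ directly.

φ(a1, a2, a3, a4) = ((NOT a1 AND a2) AND NOT a3) AND a4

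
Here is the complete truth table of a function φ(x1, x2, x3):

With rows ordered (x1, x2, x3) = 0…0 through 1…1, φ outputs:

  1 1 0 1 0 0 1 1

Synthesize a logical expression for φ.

φ(x1, x2, x3) = ¬((((¬x1 ∧ x2) ∧ ¬x3) ∨ ((x1 ∧ ¬x2) ∧ ¬x3)) ∨ ((x1 ∧ ¬x2) ∧ x3))

φ is 0 on only 3 rows — (0,1,0), (1,0,0), (1,0,1). Writing each as a minterm (¬x1·x2·¬x3, x1·¬x2·¬x3, x1·¬x2·x3) and OR-ing them characterizes exactly where φ=0, so φ is the negation of that disjunction.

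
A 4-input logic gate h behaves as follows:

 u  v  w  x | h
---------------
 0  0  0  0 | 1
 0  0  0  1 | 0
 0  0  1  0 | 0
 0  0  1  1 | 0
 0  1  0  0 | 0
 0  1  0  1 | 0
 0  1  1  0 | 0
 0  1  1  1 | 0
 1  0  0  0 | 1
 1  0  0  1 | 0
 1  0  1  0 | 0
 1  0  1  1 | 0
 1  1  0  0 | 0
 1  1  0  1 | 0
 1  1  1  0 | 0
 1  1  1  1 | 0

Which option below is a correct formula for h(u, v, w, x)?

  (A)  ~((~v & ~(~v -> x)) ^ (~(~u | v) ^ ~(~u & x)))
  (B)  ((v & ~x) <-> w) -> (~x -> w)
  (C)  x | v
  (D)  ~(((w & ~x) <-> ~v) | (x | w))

D

(A): at (0,0,0,1) it gives 1, but h = 0 — eliminated.
(B): at (0,0,0,0) it gives 0, but h = 1 — eliminated.
(C): at (0,0,0,0) it gives 0, but h = 1 — eliminated.
Only (D) survives; checking it on all 16 rows confirms it matches h.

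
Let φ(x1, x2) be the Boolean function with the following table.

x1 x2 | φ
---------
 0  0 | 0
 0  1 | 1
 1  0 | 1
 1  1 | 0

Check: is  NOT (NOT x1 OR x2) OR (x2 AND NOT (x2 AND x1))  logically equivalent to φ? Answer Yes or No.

Test each input against both φ and the formula:
  x1=0, x2=0: formula gives 0, φ = 0 ✓
  x1=0, x2=1: formula gives 1, φ = 1 ✓
  x1=1, x2=0: formula gives 1, φ = 1 ✓
  x1=1, x2=1: formula gives 0, φ = 0 ✓
All 4 rows match — the expression computes φ exactly.

Yes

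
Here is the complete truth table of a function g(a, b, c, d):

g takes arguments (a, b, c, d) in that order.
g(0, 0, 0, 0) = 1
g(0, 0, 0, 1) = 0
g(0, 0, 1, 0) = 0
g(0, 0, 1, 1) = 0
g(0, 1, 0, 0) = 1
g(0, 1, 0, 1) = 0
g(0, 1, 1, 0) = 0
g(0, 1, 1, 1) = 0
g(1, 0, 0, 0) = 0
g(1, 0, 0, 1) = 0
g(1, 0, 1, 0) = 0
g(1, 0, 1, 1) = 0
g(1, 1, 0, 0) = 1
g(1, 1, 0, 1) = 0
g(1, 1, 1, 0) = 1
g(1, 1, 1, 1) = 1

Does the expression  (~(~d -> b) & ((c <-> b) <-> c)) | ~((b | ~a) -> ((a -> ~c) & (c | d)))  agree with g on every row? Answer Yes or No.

Yes

Check the formula against g row by row:
  a=0, b=0, c=0, d=0: formula gives 1, g = 1 ✓
  a=0, b=0, c=0, d=1: formula gives 0, g = 0 ✓
  a=0, b=0, c=1, d=0: formula gives 0, g = 0 ✓
  a=0, b=0, c=1, d=1: formula gives 0, g = 0 ✓
  … (the remaining 12 rows also agree.)
Every row agrees, so the formula is equivalent.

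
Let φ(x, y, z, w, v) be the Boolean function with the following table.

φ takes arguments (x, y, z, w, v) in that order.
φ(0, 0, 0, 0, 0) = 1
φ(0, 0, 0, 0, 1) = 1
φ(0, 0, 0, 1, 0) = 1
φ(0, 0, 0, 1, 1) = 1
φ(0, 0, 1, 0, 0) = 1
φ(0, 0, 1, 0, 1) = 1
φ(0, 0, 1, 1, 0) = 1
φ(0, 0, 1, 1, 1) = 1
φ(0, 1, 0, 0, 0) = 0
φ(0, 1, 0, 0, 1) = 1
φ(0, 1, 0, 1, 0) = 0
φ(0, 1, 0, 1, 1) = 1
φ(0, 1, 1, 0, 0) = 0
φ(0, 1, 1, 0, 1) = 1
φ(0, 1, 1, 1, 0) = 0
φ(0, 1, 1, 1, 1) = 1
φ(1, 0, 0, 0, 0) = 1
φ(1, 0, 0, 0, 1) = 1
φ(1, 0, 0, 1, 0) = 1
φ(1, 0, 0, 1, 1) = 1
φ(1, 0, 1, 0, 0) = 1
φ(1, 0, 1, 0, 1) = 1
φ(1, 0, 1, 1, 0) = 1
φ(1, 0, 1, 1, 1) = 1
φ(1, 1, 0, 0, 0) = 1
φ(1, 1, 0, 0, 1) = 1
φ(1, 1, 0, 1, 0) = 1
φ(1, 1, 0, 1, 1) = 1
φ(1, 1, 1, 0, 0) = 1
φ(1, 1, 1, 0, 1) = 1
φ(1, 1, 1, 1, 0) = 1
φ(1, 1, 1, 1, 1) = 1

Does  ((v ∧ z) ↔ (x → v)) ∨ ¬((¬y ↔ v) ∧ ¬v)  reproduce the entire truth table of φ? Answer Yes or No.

Yes

Evaluate ((v ∧ z) ↔ (x → v)) ∨ ¬((¬y ↔ v) ∧ ¬v) on each row and compare to φ:
  x=0, y=0, z=0, w=0, v=0: formula gives 1, φ = 1 ✓
  x=0, y=0, z=0, w=0, v=1: formula gives 1, φ = 1 ✓
  x=0, y=0, z=0, w=1, v=0: formula gives 1, φ = 1 ✓
  x=0, y=0, z=0, w=1, v=1: formula gives 1, φ = 1 ✓
  … (the remaining 28 rows also agree.)
No disagreement on any input; they are logically equivalent.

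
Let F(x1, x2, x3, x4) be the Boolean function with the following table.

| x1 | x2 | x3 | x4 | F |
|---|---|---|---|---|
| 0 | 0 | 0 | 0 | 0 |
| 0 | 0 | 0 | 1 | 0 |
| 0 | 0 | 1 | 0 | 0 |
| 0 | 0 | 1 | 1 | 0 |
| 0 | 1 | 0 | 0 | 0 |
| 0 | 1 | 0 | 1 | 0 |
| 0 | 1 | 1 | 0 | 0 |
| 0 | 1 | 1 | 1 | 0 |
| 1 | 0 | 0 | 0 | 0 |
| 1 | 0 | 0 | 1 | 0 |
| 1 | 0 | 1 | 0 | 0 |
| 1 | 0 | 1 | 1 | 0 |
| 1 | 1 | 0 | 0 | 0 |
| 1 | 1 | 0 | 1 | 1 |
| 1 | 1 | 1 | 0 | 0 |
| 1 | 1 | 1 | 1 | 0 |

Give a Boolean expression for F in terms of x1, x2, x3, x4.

F is 1 on exactly one input, (1,1,0,1), whose minterm is x1·x2·¬x3·x4. So F is just that conjunction.

F(x1, x2, x3, x4) = ((x1 ∧ x2) ∧ ¬x3) ∧ x4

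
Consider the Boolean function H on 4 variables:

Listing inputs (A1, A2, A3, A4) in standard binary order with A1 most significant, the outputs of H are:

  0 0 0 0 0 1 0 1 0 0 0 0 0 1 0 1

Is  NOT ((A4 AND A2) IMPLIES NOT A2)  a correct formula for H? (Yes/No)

Evaluate NOT ((A4 AND A2) IMPLIES NOT A2) on each row and compare to H:
  A1=0, A2=0, A3=0, A4=0: formula gives 0, H = 0 ✓
  A1=0, A2=0, A3=0, A4=1: formula gives 0, H = 0 ✓
  A1=0, A2=0, A3=1, A4=0: formula gives 0, H = 0 ✓
  A1=0, A2=0, A3=1, A4=1: formula gives 0, H = 0 ✓
  …and likewise for the remaining 12 rows.
All 16 rows match — the expression computes H exactly.

Yes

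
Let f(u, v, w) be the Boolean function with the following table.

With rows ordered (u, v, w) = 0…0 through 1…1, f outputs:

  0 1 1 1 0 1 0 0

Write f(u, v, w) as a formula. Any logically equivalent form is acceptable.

f(u, v, w) = ((((NOT u AND NOT v) AND w) OR ((NOT u AND v) AND NOT w)) OR ((NOT u AND v) AND w)) OR ((u AND NOT v) AND w)

Collect the rows where f=1 — (0,0,1), (0,1,0), (0,1,1), (1,0,1) — and write one minterm per row: ¬u·¬v·w, ¬u·v·¬w, ¬u·v·w, u·¬v·w. Their union (logical OR) reproduces the table exactly.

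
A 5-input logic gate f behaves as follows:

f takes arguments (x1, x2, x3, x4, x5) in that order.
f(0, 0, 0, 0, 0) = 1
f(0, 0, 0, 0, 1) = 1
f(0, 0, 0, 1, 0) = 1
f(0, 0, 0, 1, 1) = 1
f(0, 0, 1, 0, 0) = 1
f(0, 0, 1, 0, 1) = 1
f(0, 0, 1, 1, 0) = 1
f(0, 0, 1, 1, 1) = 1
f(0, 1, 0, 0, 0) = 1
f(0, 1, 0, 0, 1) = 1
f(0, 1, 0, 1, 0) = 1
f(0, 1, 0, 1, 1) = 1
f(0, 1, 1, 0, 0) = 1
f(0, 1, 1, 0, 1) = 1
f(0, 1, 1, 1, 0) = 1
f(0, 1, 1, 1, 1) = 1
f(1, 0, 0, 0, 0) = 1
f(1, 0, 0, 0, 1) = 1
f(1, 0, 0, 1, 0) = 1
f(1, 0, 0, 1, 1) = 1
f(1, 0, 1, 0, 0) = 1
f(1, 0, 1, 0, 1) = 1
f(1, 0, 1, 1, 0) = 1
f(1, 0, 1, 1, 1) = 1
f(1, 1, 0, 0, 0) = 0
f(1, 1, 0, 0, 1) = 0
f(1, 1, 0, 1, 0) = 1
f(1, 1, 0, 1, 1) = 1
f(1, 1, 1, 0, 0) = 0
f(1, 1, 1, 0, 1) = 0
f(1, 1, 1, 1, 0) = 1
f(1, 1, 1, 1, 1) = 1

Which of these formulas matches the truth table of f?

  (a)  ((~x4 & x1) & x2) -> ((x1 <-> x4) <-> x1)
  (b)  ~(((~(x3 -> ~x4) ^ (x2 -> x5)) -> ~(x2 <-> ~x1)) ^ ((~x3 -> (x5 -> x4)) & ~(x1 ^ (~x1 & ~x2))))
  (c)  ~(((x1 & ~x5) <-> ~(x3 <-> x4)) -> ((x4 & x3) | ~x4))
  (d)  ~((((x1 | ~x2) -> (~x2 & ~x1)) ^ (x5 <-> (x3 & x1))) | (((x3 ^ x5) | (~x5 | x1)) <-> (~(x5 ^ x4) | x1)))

a

(b) disagrees with f on (0,0,0,0,0) (formula → 0, table → 1); rule it out.
(c) disagrees with f on (0,0,0,0,0) (formula → 0, table → 1); rule it out.
(d) disagrees with f on (0,0,0,0,0) (formula → 0, table → 1); rule it out.
(a) is the remaining candidate, and it agrees with f on all 32 inputs.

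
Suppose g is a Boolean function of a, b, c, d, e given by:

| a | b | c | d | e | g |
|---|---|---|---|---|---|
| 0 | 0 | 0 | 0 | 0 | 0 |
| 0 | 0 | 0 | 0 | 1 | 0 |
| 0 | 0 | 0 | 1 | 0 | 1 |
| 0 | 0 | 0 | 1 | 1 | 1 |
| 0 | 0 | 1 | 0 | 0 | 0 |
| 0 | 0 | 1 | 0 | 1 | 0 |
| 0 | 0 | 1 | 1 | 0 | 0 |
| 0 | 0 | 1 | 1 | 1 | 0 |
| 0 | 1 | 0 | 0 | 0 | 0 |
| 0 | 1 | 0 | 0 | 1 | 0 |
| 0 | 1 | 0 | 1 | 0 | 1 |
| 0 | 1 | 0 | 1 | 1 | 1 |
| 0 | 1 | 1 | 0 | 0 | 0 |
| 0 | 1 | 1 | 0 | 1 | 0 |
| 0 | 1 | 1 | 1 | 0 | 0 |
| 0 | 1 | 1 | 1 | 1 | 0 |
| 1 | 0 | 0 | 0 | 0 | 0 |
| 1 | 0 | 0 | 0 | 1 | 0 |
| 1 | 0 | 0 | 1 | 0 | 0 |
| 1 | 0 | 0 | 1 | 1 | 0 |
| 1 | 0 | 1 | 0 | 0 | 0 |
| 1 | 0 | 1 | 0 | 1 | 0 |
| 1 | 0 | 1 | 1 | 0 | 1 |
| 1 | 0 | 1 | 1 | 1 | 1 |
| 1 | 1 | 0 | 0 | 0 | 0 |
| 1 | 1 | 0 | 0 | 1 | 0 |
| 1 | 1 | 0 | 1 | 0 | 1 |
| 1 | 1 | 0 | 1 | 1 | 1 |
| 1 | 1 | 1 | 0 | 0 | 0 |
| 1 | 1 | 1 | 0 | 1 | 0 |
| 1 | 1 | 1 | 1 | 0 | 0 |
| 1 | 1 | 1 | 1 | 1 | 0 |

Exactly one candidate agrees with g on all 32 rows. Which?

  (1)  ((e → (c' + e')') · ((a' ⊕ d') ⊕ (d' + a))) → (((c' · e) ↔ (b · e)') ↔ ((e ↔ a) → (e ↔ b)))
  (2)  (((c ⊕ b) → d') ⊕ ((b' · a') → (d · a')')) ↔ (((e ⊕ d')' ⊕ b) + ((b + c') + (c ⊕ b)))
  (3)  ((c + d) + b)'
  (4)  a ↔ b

2

(1) fails at (0,0,0,0,1): the formula yields 1, g is 0.
(3) fails at (0,0,0,0,0): the formula yields 1, g is 0.
(4) fails at (0,0,0,0,0): the formula yields 1, g is 0.
(2) is the remaining candidate, and it agrees with g on all 32 inputs.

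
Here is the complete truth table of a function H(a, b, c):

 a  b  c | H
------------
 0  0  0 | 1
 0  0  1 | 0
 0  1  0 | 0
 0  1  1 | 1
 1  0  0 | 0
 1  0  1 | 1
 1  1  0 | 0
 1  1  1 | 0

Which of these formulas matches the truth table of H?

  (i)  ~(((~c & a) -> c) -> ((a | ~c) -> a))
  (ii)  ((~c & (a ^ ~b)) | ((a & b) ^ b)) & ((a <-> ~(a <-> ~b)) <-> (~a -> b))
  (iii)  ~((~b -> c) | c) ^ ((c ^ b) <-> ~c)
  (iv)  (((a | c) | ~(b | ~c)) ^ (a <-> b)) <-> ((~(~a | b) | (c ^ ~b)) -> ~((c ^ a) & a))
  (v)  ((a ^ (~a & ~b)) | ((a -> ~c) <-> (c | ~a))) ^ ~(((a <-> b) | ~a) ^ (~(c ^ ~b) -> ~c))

iv

(i) fails at (0,1,0): the formula yields 1, H is 0.
(ii) fails at (0,1,0): the formula yields 1, H is 0.
(iii) fails at (0,1,0): the formula yields 1, H is 0.
(v) fails at (0,0,0): the formula yields 0, H is 1.
That leaves (iv). Evaluating it on every row reproduces the table of H exactly.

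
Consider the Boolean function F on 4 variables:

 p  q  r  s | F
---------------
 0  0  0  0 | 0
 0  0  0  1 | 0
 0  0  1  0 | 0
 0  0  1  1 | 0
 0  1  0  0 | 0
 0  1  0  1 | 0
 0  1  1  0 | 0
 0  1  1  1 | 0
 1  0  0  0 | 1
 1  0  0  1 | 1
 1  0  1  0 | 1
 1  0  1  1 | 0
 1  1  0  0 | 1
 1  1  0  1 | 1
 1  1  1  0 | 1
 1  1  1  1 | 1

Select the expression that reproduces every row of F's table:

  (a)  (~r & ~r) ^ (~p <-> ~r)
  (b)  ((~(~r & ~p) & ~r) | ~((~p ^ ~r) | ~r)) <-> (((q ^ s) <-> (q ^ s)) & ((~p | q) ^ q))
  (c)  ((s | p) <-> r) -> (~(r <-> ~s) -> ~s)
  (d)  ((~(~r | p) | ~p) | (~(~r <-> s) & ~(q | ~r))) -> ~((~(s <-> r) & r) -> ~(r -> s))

(a): at (1,0,1,1) it gives 1, but F = 0 — eliminated.
(b): at (0,1,0,0) it gives 1, but F = 0 — eliminated.
(c): at (0,0,0,0) it gives 1, but F = 0 — eliminated.
Only (d) survives; checking it on all 16 rows confirms it matches F.

d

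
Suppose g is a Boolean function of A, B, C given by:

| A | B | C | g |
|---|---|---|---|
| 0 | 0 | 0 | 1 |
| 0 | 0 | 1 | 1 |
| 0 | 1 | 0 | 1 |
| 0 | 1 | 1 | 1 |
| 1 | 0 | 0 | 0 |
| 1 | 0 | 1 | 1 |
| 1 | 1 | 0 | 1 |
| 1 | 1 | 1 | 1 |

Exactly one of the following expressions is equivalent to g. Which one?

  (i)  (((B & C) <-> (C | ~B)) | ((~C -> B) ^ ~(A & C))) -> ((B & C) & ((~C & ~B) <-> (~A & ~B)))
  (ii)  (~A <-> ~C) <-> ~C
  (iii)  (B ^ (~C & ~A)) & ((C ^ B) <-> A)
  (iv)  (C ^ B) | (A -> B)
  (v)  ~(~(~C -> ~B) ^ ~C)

(i) disagrees with g on (0,0,0) (formula → 0, table → 1); rule it out.
(ii) disagrees with g on (1,0,1) (formula → 0, table → 1); rule it out.
(iii) disagrees with g on (0,0,1) (formula → 0, table → 1); rule it out.
(v) disagrees with g on (0,0,0) (formula → 0, table → 1); rule it out.
That leaves (iv). Evaluating it on every row reproduces the table of g exactly.

iv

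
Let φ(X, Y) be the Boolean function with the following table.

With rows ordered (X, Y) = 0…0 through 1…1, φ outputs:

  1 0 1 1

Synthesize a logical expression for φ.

This is Y → X (false only at 0,1).

φ(X, Y) = Y -> X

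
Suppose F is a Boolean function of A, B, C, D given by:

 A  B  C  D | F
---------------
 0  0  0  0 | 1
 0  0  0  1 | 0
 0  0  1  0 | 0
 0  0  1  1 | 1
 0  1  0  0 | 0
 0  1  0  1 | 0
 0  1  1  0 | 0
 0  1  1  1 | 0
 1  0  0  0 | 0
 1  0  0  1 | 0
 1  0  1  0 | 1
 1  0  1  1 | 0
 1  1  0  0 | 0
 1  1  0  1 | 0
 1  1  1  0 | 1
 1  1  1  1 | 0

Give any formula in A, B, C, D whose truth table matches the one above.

F(A, B, C, D) = (((((~A & ~B) & ~C) & ~D) | (((~A & ~B) & C) & D)) | (((A & ~B) & C) & ~D)) | (((A & B) & C) & ~D)

Collect the rows where F=1 — (0,0,0,0), (0,0,1,1), (1,0,1,0), (1,1,1,0) — and write one minterm per row: ¬A·¬B·¬C·¬D, ¬A·¬B·C·D, A·¬B·C·¬D, A·B·C·¬D. Their union (logical OR) reproduces the table exactly.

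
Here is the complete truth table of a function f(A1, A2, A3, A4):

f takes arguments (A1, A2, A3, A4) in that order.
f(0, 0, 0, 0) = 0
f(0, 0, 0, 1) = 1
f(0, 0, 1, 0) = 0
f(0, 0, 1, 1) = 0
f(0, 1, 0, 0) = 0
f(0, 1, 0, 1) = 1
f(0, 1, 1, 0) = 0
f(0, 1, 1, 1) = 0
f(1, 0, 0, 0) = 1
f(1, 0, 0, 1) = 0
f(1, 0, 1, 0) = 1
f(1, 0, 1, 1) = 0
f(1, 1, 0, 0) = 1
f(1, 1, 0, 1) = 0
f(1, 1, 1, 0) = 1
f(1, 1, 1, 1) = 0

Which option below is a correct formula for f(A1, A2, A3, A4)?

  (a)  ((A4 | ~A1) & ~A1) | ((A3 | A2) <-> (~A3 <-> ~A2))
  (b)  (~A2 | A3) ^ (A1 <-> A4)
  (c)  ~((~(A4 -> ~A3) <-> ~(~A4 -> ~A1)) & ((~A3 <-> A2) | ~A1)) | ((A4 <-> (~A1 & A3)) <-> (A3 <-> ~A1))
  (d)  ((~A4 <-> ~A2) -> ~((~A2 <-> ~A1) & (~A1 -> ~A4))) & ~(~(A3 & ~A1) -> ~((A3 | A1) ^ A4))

d

(a): at (0,0,0,0) it gives 1, but f = 0 — eliminated.
(b): at (0,0,1,1) it gives 1, but f = 0 — eliminated.
(c): at (0,0,1,1) it gives 1, but f = 0 — eliminated.
Only (d) survives; checking it on all 16 rows confirms it matches f.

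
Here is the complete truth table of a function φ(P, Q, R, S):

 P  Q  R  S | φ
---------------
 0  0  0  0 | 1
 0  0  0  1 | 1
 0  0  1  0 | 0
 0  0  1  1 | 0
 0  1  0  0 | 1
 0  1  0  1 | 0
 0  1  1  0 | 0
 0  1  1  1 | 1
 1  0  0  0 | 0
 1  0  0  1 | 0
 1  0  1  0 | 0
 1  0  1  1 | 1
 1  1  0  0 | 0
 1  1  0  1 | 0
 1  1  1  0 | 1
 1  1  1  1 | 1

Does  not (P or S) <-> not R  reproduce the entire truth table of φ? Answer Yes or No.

Check the formula against φ row by row:
  P=0, Q=0, R=0, S=0: formula gives 1, φ = 1 ✓
  P=0, Q=0, R=0, S=1: formula gives 0, but φ = 1 ✗
A single disagreement suffices: at (0,0,0,1) they differ, so the formula does not compute φ.

No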